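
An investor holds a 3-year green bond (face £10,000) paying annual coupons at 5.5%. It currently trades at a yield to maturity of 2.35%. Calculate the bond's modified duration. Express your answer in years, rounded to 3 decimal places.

Periodic yield y = 0.0235. First find Macaulay duration:
  t   CF        PV=CF/(1+0.0235)^t    t·PV
  1       550.00       537.3718       537.3718
  2       550.00       525.0335     1,050.0670
  3    10,550.00     9,839.8600    29,519.5799
  Σ                 10,902.2652    31,107.0187
P = 10,902.2652; Macaulay duration = 31,107.0187 / 10,902.2652 = 2.85326 years.
Modified duration = D_Mac / (1 + y) = 2.85326 / 1.0235 = 2.78775 years.

2.788 years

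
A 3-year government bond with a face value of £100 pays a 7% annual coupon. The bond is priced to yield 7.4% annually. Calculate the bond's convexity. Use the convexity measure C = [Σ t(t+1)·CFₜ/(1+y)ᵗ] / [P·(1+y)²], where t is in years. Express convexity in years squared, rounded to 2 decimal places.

With y = 0.074:
  t   CF        PV=CF/(1+0.074)^t    t·PV        t(t+1)·PV
  1         7.00         6.5177         6.5177          13.0354
  2         7.00         6.0686        12.1372          36.4117
  3       107.00        86.3716       259.1148       1,036.4591
  Σ                     98.9579       277.7697       1,085.9062
P = 98.9579.
Convexity = Σ t(t+1)·PV / [P·(1+y)²] = 1,085.9062 / (98.9579 × 1.153476) = 9.51335.

9.51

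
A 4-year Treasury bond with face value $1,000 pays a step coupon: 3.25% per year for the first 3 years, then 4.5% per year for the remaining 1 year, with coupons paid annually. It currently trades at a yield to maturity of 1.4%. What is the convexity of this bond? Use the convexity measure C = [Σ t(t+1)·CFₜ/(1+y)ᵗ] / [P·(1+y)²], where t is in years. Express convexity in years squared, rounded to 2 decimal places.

18.31

With y = 0.014:
  t   CF        PV=CF/(1+0.014)^t    t·PV        t(t+1)·PV
  1        32.50        32.0513        32.0513          64.1026
  2        32.50        31.6088        63.2175         189.6526
  3        32.50        31.1723        93.5170         374.0682
  4     1,045.00       988.4722     3,953.8889      19,769.4445
  Σ                  1,083.3046     4,142.6747      20,397.2678
P = 1,083.3046.
Convexity = Σ t(t+1)·PV / [P·(1+y)²] = 20,397.2678 / (1,083.3046 × 1.028196) = 18.31241.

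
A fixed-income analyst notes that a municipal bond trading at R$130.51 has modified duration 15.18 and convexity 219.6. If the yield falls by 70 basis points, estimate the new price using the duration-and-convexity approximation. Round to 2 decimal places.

Duration effect: -D_mod·Δy = -15.18 × (-0.007) = +0.106260
Convexity effect: ½·C·(Δy)² = 0.5 × 219.6 × (-0.007)² = +0.0053802
ΔP/P ≈ +0.106260 + 0.0053802 = +0.1116402
New price ≈ 130.51 × (1 + 0.1116402) = 145.080162502.

R$145.08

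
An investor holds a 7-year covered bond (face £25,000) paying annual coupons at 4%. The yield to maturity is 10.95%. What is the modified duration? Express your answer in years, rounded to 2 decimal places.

5.45 years

Periodic yield y = 0.1095. First find Macaulay duration:
  t   CF        PV=CF/(1+0.1095)^t    t·PV
  1     1,000.00       901.3069       901.3069
  2     1,000.00       812.3541     1,624.7082
  3     1,000.00       732.1804     2,196.5411
  4     1,000.00       659.9192     2,639.6769
  5     1,000.00       594.7897     2,973.9487
  6     1,000.00       536.0881     3,216.5286
  7    26,000.00    12,562.6772    87,938.7407
  Σ                 16,799.3157   101,491.4510
P = 16,799.3157; Macaulay duration = 101,491.4510 / 16,799.3157 = 6.04140 years.
Modified duration = D_Mac / (1 + y) = 6.04140 / 1.1095 = 5.44516 years.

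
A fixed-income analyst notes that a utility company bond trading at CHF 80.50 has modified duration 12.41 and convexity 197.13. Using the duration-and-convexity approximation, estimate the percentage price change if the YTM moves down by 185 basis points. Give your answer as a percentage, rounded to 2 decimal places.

+26.33%

Duration effect: -D_mod·Δy = -12.41 × (-0.0185) = +0.229585
Convexity effect: ½·C·(Δy)² = 0.5 × 197.13 × (-0.0185)² = +0.03373387125
ΔP/P ≈ +0.229585 + 0.03373387125 = +0.26331887125
= +26.331887125%.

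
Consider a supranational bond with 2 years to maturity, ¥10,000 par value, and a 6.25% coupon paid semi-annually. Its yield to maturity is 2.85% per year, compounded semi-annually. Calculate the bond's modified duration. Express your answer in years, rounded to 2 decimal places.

Periodic yield y = 0.01425. First find Macaulay duration:
  t   CF        PV=CF/(1+0.01425)^t    t·PV
  1       312.50       308.1094       308.1094
  2       312.50       303.7806       607.5611
  3       312.50       299.5125       898.5375
  4    10,312.50     9,745.0461    38,980.1842
  Σ                 10,656.4486    40,794.3923
P = 10,656.4486; Macaulay duration = 40,794.3923 / 10,656.4486 = 3.82814 half-year periods = 1.91407 years.
Modified duration = D_Mac / (1 + y) = 1.91407 / 1.01425 = 1.88718 years.

1.89 years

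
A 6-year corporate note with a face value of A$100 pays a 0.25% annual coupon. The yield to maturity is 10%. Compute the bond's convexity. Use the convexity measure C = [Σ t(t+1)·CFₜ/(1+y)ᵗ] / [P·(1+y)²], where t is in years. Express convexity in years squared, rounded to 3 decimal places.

34.312

With y = 0.1:
  t   CF        PV=CF/(1+0.1)^t    t·PV        t(t+1)·PV
  1         0.25         0.2273         0.2273           0.4545
  2         0.25         0.2066         0.4132           1.2397
  3         0.25         0.1878         0.5635           2.2539
  4         0.25         0.1708         0.6830           3.4151
  5         0.25         0.1552         0.7762           4.6569
  6       100.25        56.5885       339.5311       2,376.7175
  Σ                     57.5362       342.1942       2,388.7376
P = 57.5362.
Convexity = Σ t(t+1)·PV / [P·(1+y)²] = 2,388.7376 / (57.5362 × 1.210000) = 34.31167.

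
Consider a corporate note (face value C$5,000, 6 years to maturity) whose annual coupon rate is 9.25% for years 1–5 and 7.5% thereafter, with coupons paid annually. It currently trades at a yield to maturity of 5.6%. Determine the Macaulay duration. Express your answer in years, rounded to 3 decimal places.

Periodic yield y = 0.056. Discount each cash flow and weight by its year:
  t   CF        PV=CF/(1+0.056)^t    t·PV
  1       462.50       437.9735       437.9735
  2       462.50       414.7476       829.4952
  3       462.50       392.7534     1,178.2603
  4       462.50       371.9256     1,487.7024
  5       462.50       352.2023     1,761.0113
  6     5,375.00     3,876.0999    23,256.5993
  Σ                  5,845.7023    28,951.0420
Price P = Σ PV = 5,845.7023.
Macaulay duration = Σ(t·PV) / P = 28,951.0420 / 5,845.7023 = 4.95253 years.

4.953 years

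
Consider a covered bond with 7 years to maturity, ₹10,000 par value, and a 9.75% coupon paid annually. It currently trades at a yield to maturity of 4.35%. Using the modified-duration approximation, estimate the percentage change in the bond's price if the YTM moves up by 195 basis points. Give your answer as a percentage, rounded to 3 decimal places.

Periodic yield y = 0.0435. Modified duration first:
  t   CF        PV=CF/(1+0.0435)^t    t·PV
  1       975.00       934.3555       934.3555
  2       975.00       895.4054     1,790.8108
  3       975.00       858.0790     2,574.2369
  4       975.00       822.3085     3,289.2342
  5       975.00       788.0293     3,940.1463
  6       975.00       755.1790     4,531.0739
  7    10,975.00     8,146.2429    57,023.7002
  Σ                 13,199.5996    74,083.5579
P = 13,199.5996; D_Mac = 5.61256 yrs; D_mod = 5.61256/(1+0.0435) = 5.37859 yrs.
ΔP/P ≈ -D_mod · Δy = -5.37859 × (+0.0195) = -0.104883 = -10.4883%.

-10.488%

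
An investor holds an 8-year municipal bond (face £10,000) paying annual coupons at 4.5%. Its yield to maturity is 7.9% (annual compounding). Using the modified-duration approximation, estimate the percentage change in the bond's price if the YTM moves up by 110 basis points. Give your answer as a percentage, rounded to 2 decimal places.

Periodic yield y = 0.079. Modified duration first:
  t   CF        PV=CF/(1+0.079)^t    t·PV
  1       450.00       417.0528       417.0528
  2       450.00       386.5179       773.0358
  3       450.00       358.2186     1,074.6559
  4       450.00       331.9913     1,327.9653
  5       450.00       307.6843     1,538.4213
  6       450.00       285.1569     1,710.9412
  7       450.00       264.2788     1,849.9519
  8    10,450.00     5,687.8054    45,502.4436
  Σ                  8,038.7061    54,194.4680
P = 8,038.7061; D_Mac = 6.74169 yrs; D_mod = 6.74169/(1+0.079) = 6.24809 yrs.
ΔP/P ≈ -D_mod · Δy = -6.24809 × (+0.011) = -0.068729 = -6.8729%.

-6.87%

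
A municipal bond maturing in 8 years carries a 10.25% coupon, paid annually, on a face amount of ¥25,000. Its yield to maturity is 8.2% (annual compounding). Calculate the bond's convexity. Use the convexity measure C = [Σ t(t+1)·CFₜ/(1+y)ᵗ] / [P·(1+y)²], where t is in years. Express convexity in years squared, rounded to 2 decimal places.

40.92

With y = 0.082:
  t   CF        PV=CF/(1+0.082)^t    t·PV        t(t+1)·PV
  1     2,562.50     2,368.2994     2,368.2994       4,736.5989
  2     2,562.50     2,188.8165     4,377.6330      13,132.8990
  3     2,562.50     2,022.9358     6,068.8073      24,275.2291
  4     2,562.50     1,869.6264     7,478.5056      37,392.5279
  5     2,562.50     1,727.9357     8,639.6784      51,838.0701
  6     2,562.50     1,596.9831     9,581.8984      67,073.2885
  7     2,562.50     1,475.9548    10,331.6834      82,653.4671
  8    27,562.50    14,672.3785   117,379.0277   1,056,411.2490
  Σ                 27,922.9301   166,225.5331   1,337,513.3297
P = 27,922.9301.
Convexity = Σ t(t+1)·PV / [P·(1+y)²] = 1,337,513.3297 / (27,922.9301 × 1.170724) = 40.91501.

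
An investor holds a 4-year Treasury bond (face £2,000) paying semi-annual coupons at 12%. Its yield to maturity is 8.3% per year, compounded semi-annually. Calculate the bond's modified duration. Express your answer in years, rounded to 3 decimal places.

Periodic yield y = 0.0415. First find Macaulay duration:
  t   CF        PV=CF/(1+0.0415)^t    t·PV
  1       120.00       115.2184       115.2184
  2       120.00       110.6274       221.2548
  3       120.00       106.2193       318.6579
  4       120.00       101.9868       407.9474
  5       120.00        97.9230       489.6152
  6       120.00        94.0212       564.1270
  7       120.00        90.2748       631.9233
  8     2,120.00     1,531.3049    12,250.4390
  Σ                  2,247.5758    14,999.1830
P = 2,247.5758; Macaulay duration = 14,999.1830 / 2,247.5758 = 6.67349 half-year periods = 3.33675 years.
Modified duration = D_Mac / (1 + y) = 3.33675 / 1.0415 = 3.20379 years.

3.204 years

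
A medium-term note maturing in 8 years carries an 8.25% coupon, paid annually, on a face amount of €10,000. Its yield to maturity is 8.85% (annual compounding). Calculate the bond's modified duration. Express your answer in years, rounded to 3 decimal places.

5.629 years

Periodic yield y = 0.0885. First find Macaulay duration:
  t   CF        PV=CF/(1+0.0885)^t    t·PV
  1       825.00       757.9237       757.9237
  2       825.00       696.3011     1,392.6022
  3       825.00       639.6887     1,919.0660
  4       825.00       587.6791     2,350.7162
  5       825.00       539.8981     2,699.4904
  6       825.00       496.0019     2,976.0115
  7       825.00       455.6747     3,189.7229
  8    10,825.00     5,492.8841    43,943.0731
  Σ                  9,666.0514    59,228.6059
P = 9,666.0514; Macaulay duration = 59,228.6059 / 9,666.0514 = 6.12749 years.
Modified duration = D_Mac / (1 + y) = 6.12749 / 1.0885 = 5.62929 years.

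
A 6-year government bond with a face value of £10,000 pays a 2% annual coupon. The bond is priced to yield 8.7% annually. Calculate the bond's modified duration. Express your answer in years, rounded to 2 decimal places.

Periodic yield y = 0.087. First find Macaulay duration:
  t   CF        PV=CF/(1+0.087)^t    t·PV
  1       200.00       183.9926       183.9926
  2       200.00       169.2665       338.5329
  3       200.00       155.7189       467.1567
  4       200.00       143.2557       573.0227
  5       200.00       131.7899       658.9497
  6    10,200.00     6,183.3369    37,100.0212
  Σ                  6,967.3605    39,321.6759
P = 6,967.3605; Macaulay duration = 39,321.6759 / 6,967.3605 = 5.64370 years.
Modified duration = D_Mac / (1 + y) = 5.64370 / 1.087 = 5.19199 years.

5.19 years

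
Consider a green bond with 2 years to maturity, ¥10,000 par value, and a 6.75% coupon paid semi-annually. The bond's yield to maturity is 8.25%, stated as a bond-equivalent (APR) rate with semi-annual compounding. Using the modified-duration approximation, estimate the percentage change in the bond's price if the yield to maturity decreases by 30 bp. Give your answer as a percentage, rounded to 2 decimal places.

+0.55%

Periodic yield y = 0.04125. Modified duration first:
  t   CF        PV=CF/(1+0.04125)^t    t·PV
  1       337.50       324.1297       324.1297
  2       337.50       311.2890       622.5780
  3       337.50       298.9570       896.8710
  4    10,337.50     8,794.1823    35,176.7293
  Σ                  9,728.5580    37,020.3079
P = 9,728.5580; D_Mac = 3.80532 half-year periods = 1.90266 yrs; D_mod = 1.90266/(1+0.04125) = 1.82729 yrs.
ΔP/P ≈ -D_mod · Δy = -1.82729 × (-0.003) = +0.005482 = +0.5482%.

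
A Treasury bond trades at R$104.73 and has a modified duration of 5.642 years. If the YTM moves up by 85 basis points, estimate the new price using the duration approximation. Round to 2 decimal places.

Duration approximation: ΔP/P ≈ -D_mod · Δy = -5.642 × (+0.0085) = -0.047957.
New price ≈ 104.73 × (1 - 0.047957) = 99.70746339.

R$99.71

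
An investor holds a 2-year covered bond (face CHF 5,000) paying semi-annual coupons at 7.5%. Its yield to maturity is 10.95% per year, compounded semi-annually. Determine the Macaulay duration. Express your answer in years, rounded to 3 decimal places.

1.890 years

Periodic yield y = 0.05475. Discount each cash flow and weight by its period:
  t   CF        PV=CF/(1+0.05475)^t    t·PV
  1       187.50       177.7672       177.7672
  2       187.50       168.5397       337.0794
  3       187.50       159.7911       479.3734
  4     5,187.50     4,191.4083    16,765.6334
  Σ                  4,697.5064    17,759.8534
Price P = Σ PV = 4,697.5064.
Macaulay duration = Σ(t·PV) / P = 17,759.8534 / 4,697.5064 = 3.78070 half-year periods.
In years: 3.78070 / 2 = 1.89035 years.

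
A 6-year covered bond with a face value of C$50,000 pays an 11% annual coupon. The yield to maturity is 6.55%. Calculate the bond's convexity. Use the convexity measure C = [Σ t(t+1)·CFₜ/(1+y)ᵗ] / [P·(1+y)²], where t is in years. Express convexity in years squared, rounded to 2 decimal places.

27.44

With y = 0.0655:
  t   CF        PV=CF/(1+0.0655)^t    t·PV        t(t+1)·PV
  1     5,500.00     5,161.8958     5,161.8958      10,323.7916
  2     5,500.00     4,844.5761     9,689.1522      29,067.4565
  3     5,500.00     4,546.7631    13,640.2893      54,561.1573
  4     5,500.00     4,267.2577    17,069.0309      85,345.1545
  5     5,500.00     4,004.9345    20,024.6726     120,148.0354
  6    55,500.00    37,929.0756   227,574.4539   1,593,021.1771
  Σ                 60,754.5029   293,159.4947   1,892,466.7725
P = 60,754.5029.
Convexity = Σ t(t+1)·PV / [P·(1+y)²] = 1,892,466.7725 / (60,754.5029 × 1.135290) = 27.43740.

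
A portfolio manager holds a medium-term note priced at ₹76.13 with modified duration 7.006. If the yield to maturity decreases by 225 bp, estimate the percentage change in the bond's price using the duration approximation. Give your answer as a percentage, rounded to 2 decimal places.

Duration approximation: ΔP/P ≈ -D_mod · Δy = -7.006 × (-0.0225) = +0.157635.
As a percentage: +15.7635%.

+15.76%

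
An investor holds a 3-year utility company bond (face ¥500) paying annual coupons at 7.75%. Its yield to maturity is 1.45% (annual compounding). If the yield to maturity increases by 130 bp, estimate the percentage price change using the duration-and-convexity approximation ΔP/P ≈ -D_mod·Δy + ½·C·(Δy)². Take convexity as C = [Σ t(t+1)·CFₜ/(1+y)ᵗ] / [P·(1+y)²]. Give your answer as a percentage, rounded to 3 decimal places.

-3.507%

With y = 0.0145:
  t   CF        PV=CF/(1+0.0145)^t    t·PV        t(t+1)·PV
  1        38.75        38.1962        38.1962          76.3923
  2        38.75        37.6502        75.3005         225.9014
  3       538.75       515.9779     1,547.9338       6,191.7352
  Σ                    591.8243     1,661.4304       6,494.0289
P = 591.8243; D_Mac = 2.80730 yrs; D_mod = 2.76718 yrs; C = 10.66148.
Duration effect: -2.76718 × (+0.013) = -0.035973
Convexity effect: 0.5 × 10.66148 × (0.013)² = +0.0009009
ΔP/P ≈ -0.035973 + 0.0009009 = -0.035072 = -3.5072%.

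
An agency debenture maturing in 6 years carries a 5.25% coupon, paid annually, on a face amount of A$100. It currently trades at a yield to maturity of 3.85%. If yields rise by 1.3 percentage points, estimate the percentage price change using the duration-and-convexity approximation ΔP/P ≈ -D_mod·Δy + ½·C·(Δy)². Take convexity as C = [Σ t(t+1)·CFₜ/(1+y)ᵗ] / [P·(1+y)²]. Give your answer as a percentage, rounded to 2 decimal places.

With y = 0.0385:
  t   CF        PV=CF/(1+0.0385)^t    t·PV        t(t+1)·PV
  1         5.25         5.0554         5.0554          10.1107
  2         5.25         4.8680         9.7359          29.2077
  3         5.25         4.6875        14.0625          56.2498
  4         5.25         4.5137        18.0548          90.2741
  5         5.25         4.3464        21.7319         130.3911
  6       105.25        83.9041       503.4245       3,523.9715
  Σ                    107.3750       572.0649       3,840.2050
P = 107.3750; D_Mac = 5.32773 yrs; D_mod = 5.13022 yrs; C = 33.16182.
Duration effect: -5.13022 × (+0.013) = -0.066693
Convexity effect: 0.5 × 33.16182 × (0.013)² = +0.0028022
ΔP/P ≈ -0.066693 + 0.0028022 = -0.063891 = -6.3891%.

-6.39%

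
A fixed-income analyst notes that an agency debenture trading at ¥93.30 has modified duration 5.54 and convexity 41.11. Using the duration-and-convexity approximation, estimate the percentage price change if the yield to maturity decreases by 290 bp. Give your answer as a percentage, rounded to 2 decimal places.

Duration effect: -D_mod·Δy = -5.54 × (-0.029) = +0.160660
Convexity effect: ½·C·(Δy)² = 0.5 × 41.11 × (-0.029)² = +0.017286755
ΔP/P ≈ +0.160660 + 0.017286755 = +0.177946755
= +17.7946755%.

+17.79%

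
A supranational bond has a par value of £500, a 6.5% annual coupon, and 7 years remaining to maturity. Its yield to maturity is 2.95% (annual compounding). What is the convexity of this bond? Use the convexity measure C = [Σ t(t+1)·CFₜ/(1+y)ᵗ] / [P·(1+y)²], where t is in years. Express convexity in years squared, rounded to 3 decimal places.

With y = 0.0295:
  t   CF        PV=CF/(1+0.0295)^t    t·PV        t(t+1)·PV
  1        32.50        31.5687        31.5687          63.1374
  2        32.50        30.6641        61.3283         183.9848
  3        32.50        29.7855        89.3564         357.4255
  4        32.50        28.9320       115.7279         578.6393
  5        32.50        28.1029       140.5147         843.0879
  6        32.50        27.2976       163.7859       1,146.5013
  7       532.50       434.4454     3,041.1175      24,328.9397
  Σ                    610.7962     3,643.3992      27,501.7160
P = 610.7962.
Convexity = Σ t(t+1)·PV / [P·(1+y)²] = 27,501.7160 / (610.7962 × 1.059870) = 42.48257.

42.483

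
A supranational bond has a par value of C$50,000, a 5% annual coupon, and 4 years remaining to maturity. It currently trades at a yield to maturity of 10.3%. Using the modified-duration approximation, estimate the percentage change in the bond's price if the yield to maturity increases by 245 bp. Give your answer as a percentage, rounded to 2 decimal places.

-8.20%

Periodic yield y = 0.103. Modified duration first:
  t   CF        PV=CF/(1+0.103)^t    t·PV
  1     2,500.00     2,266.5458     2,266.5458
  2     2,500.00     2,054.8919     4,109.7838
  3     2,500.00     1,863.0026     5,589.0079
  4    52,500.00    35,469.6786   141,878.7145
  Σ                 41,654.1190   153,844.0521
P = 41,654.1190; D_Mac = 3.69337 yrs; D_mod = 3.69337/(1+0.103) = 3.34848 yrs.
ΔP/P ≈ -D_mod · Δy = -3.34848 × (+0.0245) = -0.082038 = -8.2038%.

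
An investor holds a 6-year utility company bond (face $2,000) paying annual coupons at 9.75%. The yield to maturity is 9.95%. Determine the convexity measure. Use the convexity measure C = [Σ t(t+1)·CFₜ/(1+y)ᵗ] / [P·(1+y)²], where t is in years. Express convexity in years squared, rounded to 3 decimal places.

25.691

With y = 0.0995:
  t   CF        PV=CF/(1+0.0995)^t    t·PV        t(t+1)·PV
  1       195.00       177.3533       177.3533         354.7067
  2       195.00       161.3036       322.6073         967.8218
  3       195.00       146.7063       440.1190       1,760.4762
  4       195.00       133.4301       533.7202       2,668.6012
  5       195.00       121.3552       606.7761       3,640.6564
  6     2,195.00     1,242.4048     7,454.4288      52,181.0018
  Σ                  1,982.5534     9,535.0048      61,573.2641
P = 1,982.5534.
Convexity = Σ t(t+1)·PV / [P·(1+y)²] = 61,573.2641 / (1,982.5534 × 1.208900) = 25.69075.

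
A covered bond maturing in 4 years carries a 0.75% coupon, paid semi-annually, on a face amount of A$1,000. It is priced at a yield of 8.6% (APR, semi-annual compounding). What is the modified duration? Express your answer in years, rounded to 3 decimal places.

Periodic yield y = 0.043. First find Macaulay duration:
  t   CF        PV=CF/(1+0.043)^t    t·PV
  1         3.75         3.5954         3.5954
  2         3.75         3.4472         6.8943
  3         3.75         3.3051         9.9152
  4         3.75         3.1688        12.6752
  5         3.75         3.0382        15.1908
  6         3.75         2.9129        17.4774
  7         3.75         2.7928        19.5497
  8     1,003.75       716.7226     5,733.7807
  Σ                    738.9829     5,819.0786
P = 738.9829; Macaulay duration = 5,819.0786 / 738.9829 = 7.87444 half-year periods = 3.93722 years.
Modified duration = D_Mac / (1 + y) = 3.93722 / 1.043 = 3.77490 years.

3.775 years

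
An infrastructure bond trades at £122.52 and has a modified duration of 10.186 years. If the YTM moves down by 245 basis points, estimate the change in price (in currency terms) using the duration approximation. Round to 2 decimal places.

+£30.58

Duration approximation: ΔP/P ≈ -D_mod · Δy = -10.186 × (-0.0245) = +0.249557.
ΔP ≈ 122.52 × (+0.249557) = +30.57572364.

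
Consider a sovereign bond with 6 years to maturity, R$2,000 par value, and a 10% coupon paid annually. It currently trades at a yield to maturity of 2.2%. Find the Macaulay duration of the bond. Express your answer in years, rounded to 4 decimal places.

5.0054 years

Periodic yield y = 0.022. Discount each cash flow and weight by its year:
  t   CF        PV=CF/(1+0.022)^t    t·PV
  1       200.00       195.6947       195.6947
  2       200.00       191.4821       382.9642
  3       200.00       187.3602       562.0806
  4       200.00       183.3270       733.3080
  5       200.00       179.3806       896.9031
  6     2,200.00     1,930.7112    11,584.2669
  Σ                  2,867.9558    14,355.2175
Price P = Σ PV = 2,867.9558.
Macaulay duration = Σ(t·PV) / P = 14,355.2175 / 2,867.9558 = 5.00538 years.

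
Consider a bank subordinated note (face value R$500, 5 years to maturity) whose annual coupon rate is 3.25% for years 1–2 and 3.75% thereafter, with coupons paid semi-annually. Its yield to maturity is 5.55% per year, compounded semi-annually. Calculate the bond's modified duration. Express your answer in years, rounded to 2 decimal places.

4.50 years

Periodic yield y = 0.02775. First find Macaulay duration:
  t   CF        PV=CF/(1+0.02775)^t    t·PV
  1        8.125         7.9056         7.9056
  2        8.125         7.6922        15.3843
  3        8.125         7.4845        22.4534
  4        8.125         7.2824        29.1295
  5        9.375         8.1759        40.8793
  6        9.375         7.9551        47.7307
  7        9.375         7.7403        54.1822
  8        9.375         7.5313        60.2506
  9        9.375         7.3280        65.9518
  10     509.375       387.4028     3,874.0281
  Σ                    456.4980     4,217.8956
P = 456.4980; Macaulay duration = 4,217.8956 / 456.4980 = 9.23968 half-year periods = 4.61984 years.
Modified duration = D_Mac / (1 + y) = 4.61984 / 1.02775 = 4.49510 years.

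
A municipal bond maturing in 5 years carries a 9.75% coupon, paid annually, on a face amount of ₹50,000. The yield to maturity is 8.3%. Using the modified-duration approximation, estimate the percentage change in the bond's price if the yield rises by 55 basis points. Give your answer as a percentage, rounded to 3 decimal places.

-2.139%

Periodic yield y = 0.083. Modified duration first:
  t   CF        PV=CF/(1+0.083)^t    t·PV
  1     4,875.00     4,501.3850     4,501.3850
  2     4,875.00     4,156.4035     8,312.8071
  3     4,875.00     3,837.8611    11,513.5832
  4     4,875.00     3,543.7314    14,174.9255
  5    54,875.00    36,832.5893   184,162.9464
  Σ                 52,871.9703   222,665.6472
P = 52,871.9703; D_Mac = 4.21141 yrs; D_mod = 4.21141/(1+0.083) = 3.88865 yrs.
ΔP/P ≈ -D_mod · Δy = -3.88865 × (+0.0055) = -0.021388 = -2.1388%.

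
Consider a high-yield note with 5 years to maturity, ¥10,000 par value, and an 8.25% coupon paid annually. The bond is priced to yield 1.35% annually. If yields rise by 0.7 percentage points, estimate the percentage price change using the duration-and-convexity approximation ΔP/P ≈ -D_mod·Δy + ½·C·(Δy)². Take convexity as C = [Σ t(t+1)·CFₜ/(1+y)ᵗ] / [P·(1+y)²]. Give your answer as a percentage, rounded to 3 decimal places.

With y = 0.0135:
  t   CF        PV=CF/(1+0.0135)^t    t·PV        t(t+1)·PV
  1       825.00       814.0109       814.0109       1,628.0217
  2       825.00       803.1681     1,606.3362       4,819.0085
  3       825.00       792.4697     2,377.4092       9,509.6369
  4       825.00       781.9139     3,127.6556      15,638.2781
  5    10,825.00    10,122.9977    50,614.9887     303,689.9322
  Σ                 13,314.5603    58,540.4006     335,284.8774
P = 13,314.5603; D_Mac = 4.39672 yrs; D_mod = 4.33816 yrs; C = 24.51544.
Duration effect: -4.33816 × (+0.007) = -0.030367
Convexity effect: 0.5 × 24.51544 × (0.007)² = +0.0006006
ΔP/P ≈ -0.030367 + 0.0006006 = -0.029766 = -2.9766%.

-2.977%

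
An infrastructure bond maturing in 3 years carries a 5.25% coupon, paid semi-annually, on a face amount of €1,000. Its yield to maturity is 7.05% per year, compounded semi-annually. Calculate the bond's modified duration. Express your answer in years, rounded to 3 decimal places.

2.713 years

Periodic yield y = 0.03525. First find Macaulay duration:
  t   CF        PV=CF/(1+0.03525)^t    t·PV
  1        26.25        25.3562        25.3562
  2        26.25        24.4928        48.9856
  3        26.25        23.6588        70.9765
  4        26.25        22.8533        91.4131
  5        26.25        22.0751       110.3756
  6     1,026.25       833.6461     5,001.8767
  Σ                    952.0824     5,348.9838
P = 952.0824; Macaulay duration = 5,348.9838 / 952.0824 = 5.61819 half-year periods = 2.80910 years.
Modified duration = D_Mac / (1 + y) = 2.80910 / 1.03525 = 2.71345 years.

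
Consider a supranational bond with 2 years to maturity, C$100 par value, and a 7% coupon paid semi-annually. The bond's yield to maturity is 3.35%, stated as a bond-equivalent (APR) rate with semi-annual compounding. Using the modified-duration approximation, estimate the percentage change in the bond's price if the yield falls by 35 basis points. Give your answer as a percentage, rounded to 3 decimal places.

Periodic yield y = 0.01675. Modified duration first:
  t   CF        PV=CF/(1+0.01675)^t    t·PV
  1         3.50         3.4423         3.4423
  2         3.50         3.3856         6.7713
  3         3.50         3.3299         9.9896
  4       103.50        96.8464       387.3857
  Σ                    107.0043       407.5889
P = 107.0043; D_Mac = 3.80909 half-year periods = 1.90455 yrs; D_mod = 1.90455/(1+0.01675) = 1.87317 yrs.
ΔP/P ≈ -D_mod · Δy = -1.87317 × (-0.0035) = +0.006556 = +0.6556%.

+0.656%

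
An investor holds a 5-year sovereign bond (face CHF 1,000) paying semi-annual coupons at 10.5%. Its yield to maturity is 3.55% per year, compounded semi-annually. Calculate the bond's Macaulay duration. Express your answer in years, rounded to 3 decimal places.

4.158 years

Periodic yield y = 0.01775. Discount each cash flow and weight by its period:
  t   CF        PV=CF/(1+0.01775)^t    t·PV
  1        52.50        51.5844        51.5844
  2        52.50        50.6847       101.3694
  3        52.50        49.8008       149.4023
  4        52.50        48.9322       195.7289
  5        52.50        48.0788       240.3941
  6        52.50        47.2403       283.4418
  7        52.50        46.4164       324.9149
  8        52.50        45.6069       364.8551
  9        52.50        44.8115       403.3033
  10    1,052.50       882.6957     8,826.9567
  Σ                  1,315.8516    10,941.9507
Price P = Σ PV = 1,315.8516.
Macaulay duration = Σ(t·PV) / P = 10,941.9507 / 1,315.8516 = 8.31549 half-year periods.
In years: 8.31549 / 2 = 4.15774 years.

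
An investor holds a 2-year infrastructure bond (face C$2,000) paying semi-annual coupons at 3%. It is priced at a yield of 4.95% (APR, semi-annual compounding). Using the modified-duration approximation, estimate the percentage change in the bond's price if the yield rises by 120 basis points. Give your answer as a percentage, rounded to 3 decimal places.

Periodic yield y = 0.02475. Modified duration first:
  t   CF        PV=CF/(1+0.02475)^t    t·PV
  1        30.00        29.2754        29.2754
  2        30.00        28.5684        57.1367
  3        30.00        27.8784        83.6351
  4     2,030.00     1,840.8751     7,363.5005
  Σ                  1,926.5973     7,533.5478
P = 1,926.5973; D_Mac = 3.91029 half-year periods = 1.95514 yrs; D_mod = 1.95514/(1+0.02475) = 1.90792 yrs.
ΔP/P ≈ -D_mod · Δy = -1.90792 × (+0.012) = -0.022895 = -2.2895%.

-2.290%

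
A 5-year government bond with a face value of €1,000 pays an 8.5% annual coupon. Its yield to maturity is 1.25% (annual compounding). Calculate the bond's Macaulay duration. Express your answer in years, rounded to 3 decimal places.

Periodic yield y = 0.0125. Discount each cash flow and weight by its year:
  t   CF        PV=CF/(1+0.0125)^t    t·PV
  1        85.00        83.9506        83.9506
  2        85.00        82.9142       165.8284
  3        85.00        81.8906       245.6717
  4        85.00        80.8796       323.5183
  5     1,085.00     1,019.6581     5,098.2906
  Σ                  1,349.2930     5,917.2595
Price P = Σ PV = 1,349.2930.
Macaulay duration = Σ(t·PV) / P = 5,917.2595 / 1,349.2930 = 4.38545 years.

4.385 years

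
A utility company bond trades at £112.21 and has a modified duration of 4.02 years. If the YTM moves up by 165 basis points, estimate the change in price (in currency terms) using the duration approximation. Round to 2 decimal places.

-£7.44

Duration approximation: ΔP/P ≈ -D_mod · Δy = -4.02 × (+0.0165) = -0.066330.
ΔP ≈ 112.21 × (-0.066330) = -7.4428893.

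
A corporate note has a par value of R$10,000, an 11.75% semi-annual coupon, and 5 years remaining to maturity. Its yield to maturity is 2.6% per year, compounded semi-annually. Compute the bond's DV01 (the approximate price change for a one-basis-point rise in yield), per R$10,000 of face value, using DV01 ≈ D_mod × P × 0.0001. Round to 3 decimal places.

Periodic yield y = 0.013.
  t   CF        PV=CF/(1+0.013)^t    t·PV
  1       587.50       579.9605       579.9605
  2       587.50       572.5178     1,145.0356
  3       587.50       565.1706     1,695.5117
  4       587.50       557.9176     2,231.6705
  5       587.50       550.7578     2,753.7889
  6       587.50       543.6898     3,262.1389
  7       587.50       536.7126     3,756.9879
  8       587.50       529.8248     4,238.5986
  9       587.50       523.0255     4,707.2295
  10   10,587.50     9,304.6270    93,046.2704
  Σ                 14,264.2040   117,417.1925
P = 14,264.2040; D_Mac = 8.23160 half-year periods = 4.11580 yrs; D_mod = 4.06298 yrs.
DV01 ≈ 4.06298 × 14,264.2040 × 0.0001 = 5.795518.

R$5.796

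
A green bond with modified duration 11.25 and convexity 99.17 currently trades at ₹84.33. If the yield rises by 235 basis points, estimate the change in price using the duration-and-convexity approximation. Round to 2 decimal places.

-₹19.99

Duration effect: -D_mod·Δy = -11.25 × (+0.0235) = -0.264375
Convexity effect: ½·C·(Δy)² = 0.5 × 99.17 × (0.0235)² = +0.02738331625
ΔP/P ≈ -0.264375 + 0.02738331625 = -0.23699168375
ΔP ≈ 84.33 × (-0.23699168375) = -19.9855086906375.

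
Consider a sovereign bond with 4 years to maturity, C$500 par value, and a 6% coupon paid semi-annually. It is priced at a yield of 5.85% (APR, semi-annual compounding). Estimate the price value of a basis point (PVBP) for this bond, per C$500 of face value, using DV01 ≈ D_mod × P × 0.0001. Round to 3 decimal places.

Periodic yield y = 0.02925.
  t   CF        PV=CF/(1+0.02925)^t    t·PV
  1        15.00        14.5737        14.5737
  2        15.00        14.1596        28.3191
  3        15.00        13.7572        41.2715
  4        15.00        13.3662        53.4648
  5        15.00        12.9863        64.9317
  6        15.00        12.6173        75.7037
  7        15.00        12.2587        85.8110
  8       515.00       408.9218     3,271.3741
  Σ                    502.6407     3,635.4496
P = 502.6407; D_Mac = 7.23270 half-year periods = 3.61635 yrs; D_mod = 3.51358 yrs.
DV01 ≈ 3.51358 × 502.6407 × 0.0001 = 0.176607.

C$0.177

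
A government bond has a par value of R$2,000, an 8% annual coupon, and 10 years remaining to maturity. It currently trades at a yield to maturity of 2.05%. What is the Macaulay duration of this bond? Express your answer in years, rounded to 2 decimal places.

Periodic yield y = 0.0205. Discount each cash flow and weight by its year:
  t   CF        PV=CF/(1+0.0205)^t    t·PV
  1       160.00       156.7859       156.7859
  2       160.00       153.6363       307.2727
  3       160.00       150.5501       451.6502
  4       160.00       147.5258       590.1032
  5       160.00       144.5623       722.8113
  6       160.00       141.6583       849.9496
  7       160.00       138.8126       971.6883
  8       160.00       136.0241     1,088.1929
  9       160.00       133.2916     1,199.6247
  10    2,160.00     1,763.2897    17,632.8966
  Σ                  3,066.1366    23,970.9754
Price P = Σ PV = 3,066.1366.
Macaulay duration = Σ(t·PV) / P = 23,970.9754 / 3,066.1366 = 7.81797 years.

7.82 years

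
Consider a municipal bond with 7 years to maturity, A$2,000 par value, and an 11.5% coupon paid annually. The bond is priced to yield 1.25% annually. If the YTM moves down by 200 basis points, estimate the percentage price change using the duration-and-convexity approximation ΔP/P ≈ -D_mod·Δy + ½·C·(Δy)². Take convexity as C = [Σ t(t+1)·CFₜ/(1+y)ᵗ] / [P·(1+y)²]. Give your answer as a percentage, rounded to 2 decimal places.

+11.89%

With y = 0.0125:
  t   CF        PV=CF/(1+0.0125)^t    t·PV        t(t+1)·PV
  1       230.00       227.1605       227.1605         454.3210
  2       230.00       224.3560       448.7121       1,346.1363
  3       230.00       221.5862       664.7586       2,659.0346
  4       230.00       218.8506       875.4023       4,377.0117
  5       230.00       216.1487     1,080.7436       6,484.4617
  6       230.00       213.4802     1,280.8813       8,966.1693
  7     2,230.00     2,044.2765    14,309.9356     114,479.4850
  Σ                  3,365.8588    18,887.5941     138,766.6195
P = 3,365.8588; D_Mac = 5.61152 yrs; D_mod = 5.54224 yrs; C = 40.21602.
Duration effect: -5.54224 × (-0.02) = +0.110845
Convexity effect: 0.5 × 40.21602 × (-0.02)² = +0.0080432
ΔP/P ≈ +0.110845 + 0.0080432 = +0.118888 = +11.8888%.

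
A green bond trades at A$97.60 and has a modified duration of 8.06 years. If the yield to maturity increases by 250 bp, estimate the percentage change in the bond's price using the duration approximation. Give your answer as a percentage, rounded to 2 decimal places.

-20.15%

Duration approximation: ΔP/P ≈ -D_mod · Δy = -8.06 × (+0.025) = -0.201500.
As a percentage: -20.1500%.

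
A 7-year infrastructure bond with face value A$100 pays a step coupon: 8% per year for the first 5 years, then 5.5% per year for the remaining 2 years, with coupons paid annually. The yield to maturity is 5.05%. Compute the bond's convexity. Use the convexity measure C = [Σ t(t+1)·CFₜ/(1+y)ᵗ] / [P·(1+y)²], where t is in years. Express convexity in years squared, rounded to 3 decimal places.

38.491

With y = 0.0505:
  t   CF        PV=CF/(1+0.0505)^t    t·PV        t(t+1)·PV
  1         8.00         7.6154         7.6154          15.2308
  2         8.00         7.2493        14.4987          43.4960
  3         8.00         6.9008        20.7025          82.8101
  4         8.00         6.5691        26.2764         131.3820
  5         8.00         6.2533        31.2665         187.5992
  6         5.50         4.0925        24.5549         171.8841
  7       105.50        74.7274       523.0920       4,184.7362
  Σ                    113.4079       648.0064       4,817.1383
P = 113.4079.
Convexity = Σ t(t+1)·PV / [P·(1+y)²] = 4,817.1383 / (113.4079 × 1.103550) = 38.49051.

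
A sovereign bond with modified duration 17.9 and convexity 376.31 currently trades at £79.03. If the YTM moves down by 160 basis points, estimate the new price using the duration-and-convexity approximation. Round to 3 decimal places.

£105.471

Duration effect: -D_mod·Δy = -17.9 × (-0.016) = +0.286400
Convexity effect: ½·C·(Δy)² = 0.5 × 376.31 × (-0.016)² = +0.04816768
ΔP/P ≈ +0.286400 + 0.04816768 = +0.33456768
New price ≈ 79.03 × (1 + 0.33456768) = 105.4708837504.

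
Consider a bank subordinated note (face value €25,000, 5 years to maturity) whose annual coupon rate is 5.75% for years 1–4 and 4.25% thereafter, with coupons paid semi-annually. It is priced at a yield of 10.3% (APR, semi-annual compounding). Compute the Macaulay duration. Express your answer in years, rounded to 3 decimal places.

Periodic yield y = 0.0515. Discount each cash flow and weight by its period:
  t   CF        PV=CF/(1+0.0515)^t    t·PV
  1       718.75       683.5473       683.5473
  2       718.75       650.0688     1,300.1375
  3       718.75       618.2299     1,854.6898
  4       718.75       587.9505     2,351.8019
  5       718.75       559.1540     2,795.7702
  6       718.75       531.7680     3,190.6080
  7       718.75       505.7232     3,540.0627
  8       718.75       480.9541     3,847.6329
  9       531.25       338.0769     3,042.6918
  10   25,531.25    15,451.8082   154,518.0817
  Σ                 20,407.2809   177,125.0239
Price P = Σ PV = 20,407.2809.
Macaulay duration = Σ(t·PV) / P = 177,125.0239 / 20,407.2809 = 8.67950 half-year periods.
In years: 8.67950 / 2 = 4.33975 years.

4.340 years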